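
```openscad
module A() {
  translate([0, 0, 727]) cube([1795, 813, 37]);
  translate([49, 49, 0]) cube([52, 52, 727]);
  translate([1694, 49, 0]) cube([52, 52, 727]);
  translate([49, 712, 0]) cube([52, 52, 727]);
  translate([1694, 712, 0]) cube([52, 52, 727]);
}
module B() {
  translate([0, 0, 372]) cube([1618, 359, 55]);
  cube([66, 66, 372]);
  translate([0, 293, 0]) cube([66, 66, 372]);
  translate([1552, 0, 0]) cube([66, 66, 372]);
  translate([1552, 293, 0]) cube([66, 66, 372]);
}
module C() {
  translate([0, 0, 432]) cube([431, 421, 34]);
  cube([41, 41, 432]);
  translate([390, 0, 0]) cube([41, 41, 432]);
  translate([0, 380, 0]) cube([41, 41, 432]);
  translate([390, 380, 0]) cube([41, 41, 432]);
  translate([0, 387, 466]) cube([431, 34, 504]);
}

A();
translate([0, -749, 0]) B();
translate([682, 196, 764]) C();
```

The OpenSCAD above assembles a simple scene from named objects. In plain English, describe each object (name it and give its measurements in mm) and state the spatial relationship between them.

A is a table: top 1795 mm (x) × 813 mm (y), 37 mm thick, upper face at z = 764 mm, on four 52×52 mm square legs, each inset 49 mm from the nearest pair of top edges, running from z = 0 to the bottom of the top.

B is a long wooden bench with a 1618 mm (x) × 359 mm (y) seat, 55 mm thick, its top surface 427 mm above the floor. Four 66 mm square legs at the seat corners, flush with the edges, run from z = 0 to the seat underside.

C is a chair: 431×421 mm seat, 34 mm thick, top at z = 466 mm, on four 41 mm square corner legs flush with the seat edges. A 34 mm thick backrest slab spans the full seat width, extending 504 mm above the seat top, its back face flush with the seat's +y edge.

The bench is on the floor beside the table on its −y side. The chair is on top of the table, centred.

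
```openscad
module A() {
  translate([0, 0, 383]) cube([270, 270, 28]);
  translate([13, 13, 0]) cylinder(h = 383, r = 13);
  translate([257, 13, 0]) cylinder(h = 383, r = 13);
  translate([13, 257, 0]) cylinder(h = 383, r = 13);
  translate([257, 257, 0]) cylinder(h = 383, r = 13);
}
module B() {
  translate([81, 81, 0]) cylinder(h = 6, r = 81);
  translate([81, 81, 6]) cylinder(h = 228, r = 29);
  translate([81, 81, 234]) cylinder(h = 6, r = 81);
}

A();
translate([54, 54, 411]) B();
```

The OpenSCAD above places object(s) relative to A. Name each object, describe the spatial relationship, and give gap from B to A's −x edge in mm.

A is a stool. B is a spool. The spool is on top of the stool, centred. The gap from the spool to the stool's −x edge is 54 mm.

The spool's min-x is at 54; the stool's min-x is 0; gap = 54 mm.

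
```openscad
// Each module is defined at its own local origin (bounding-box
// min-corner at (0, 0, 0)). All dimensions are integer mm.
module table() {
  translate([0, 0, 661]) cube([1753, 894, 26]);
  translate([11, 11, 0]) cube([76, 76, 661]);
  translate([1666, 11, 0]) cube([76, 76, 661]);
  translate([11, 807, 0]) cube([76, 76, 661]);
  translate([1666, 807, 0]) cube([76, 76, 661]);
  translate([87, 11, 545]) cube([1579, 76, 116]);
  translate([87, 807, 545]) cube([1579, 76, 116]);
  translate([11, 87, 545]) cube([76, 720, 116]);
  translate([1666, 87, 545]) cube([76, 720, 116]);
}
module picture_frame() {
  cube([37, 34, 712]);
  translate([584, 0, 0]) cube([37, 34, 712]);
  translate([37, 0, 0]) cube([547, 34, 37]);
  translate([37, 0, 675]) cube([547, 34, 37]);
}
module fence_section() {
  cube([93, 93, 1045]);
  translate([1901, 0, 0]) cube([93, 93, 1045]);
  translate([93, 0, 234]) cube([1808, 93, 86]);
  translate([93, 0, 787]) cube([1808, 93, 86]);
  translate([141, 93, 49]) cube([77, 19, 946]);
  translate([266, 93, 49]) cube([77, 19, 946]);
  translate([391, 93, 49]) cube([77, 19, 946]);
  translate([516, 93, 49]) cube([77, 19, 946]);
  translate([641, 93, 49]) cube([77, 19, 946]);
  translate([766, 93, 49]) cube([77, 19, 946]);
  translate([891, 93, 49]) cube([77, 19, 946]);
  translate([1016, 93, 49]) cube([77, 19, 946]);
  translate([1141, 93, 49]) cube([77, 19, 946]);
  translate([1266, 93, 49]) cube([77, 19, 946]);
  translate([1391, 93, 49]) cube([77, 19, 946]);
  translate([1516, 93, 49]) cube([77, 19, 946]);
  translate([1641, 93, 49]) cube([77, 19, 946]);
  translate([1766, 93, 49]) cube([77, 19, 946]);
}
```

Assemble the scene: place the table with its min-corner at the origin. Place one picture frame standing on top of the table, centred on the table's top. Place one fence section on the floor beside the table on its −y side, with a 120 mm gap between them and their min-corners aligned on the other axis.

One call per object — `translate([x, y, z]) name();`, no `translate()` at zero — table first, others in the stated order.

table();
translate([566, 430, 687]) picture_frame();
translate([0, -232, 0]) fence_section();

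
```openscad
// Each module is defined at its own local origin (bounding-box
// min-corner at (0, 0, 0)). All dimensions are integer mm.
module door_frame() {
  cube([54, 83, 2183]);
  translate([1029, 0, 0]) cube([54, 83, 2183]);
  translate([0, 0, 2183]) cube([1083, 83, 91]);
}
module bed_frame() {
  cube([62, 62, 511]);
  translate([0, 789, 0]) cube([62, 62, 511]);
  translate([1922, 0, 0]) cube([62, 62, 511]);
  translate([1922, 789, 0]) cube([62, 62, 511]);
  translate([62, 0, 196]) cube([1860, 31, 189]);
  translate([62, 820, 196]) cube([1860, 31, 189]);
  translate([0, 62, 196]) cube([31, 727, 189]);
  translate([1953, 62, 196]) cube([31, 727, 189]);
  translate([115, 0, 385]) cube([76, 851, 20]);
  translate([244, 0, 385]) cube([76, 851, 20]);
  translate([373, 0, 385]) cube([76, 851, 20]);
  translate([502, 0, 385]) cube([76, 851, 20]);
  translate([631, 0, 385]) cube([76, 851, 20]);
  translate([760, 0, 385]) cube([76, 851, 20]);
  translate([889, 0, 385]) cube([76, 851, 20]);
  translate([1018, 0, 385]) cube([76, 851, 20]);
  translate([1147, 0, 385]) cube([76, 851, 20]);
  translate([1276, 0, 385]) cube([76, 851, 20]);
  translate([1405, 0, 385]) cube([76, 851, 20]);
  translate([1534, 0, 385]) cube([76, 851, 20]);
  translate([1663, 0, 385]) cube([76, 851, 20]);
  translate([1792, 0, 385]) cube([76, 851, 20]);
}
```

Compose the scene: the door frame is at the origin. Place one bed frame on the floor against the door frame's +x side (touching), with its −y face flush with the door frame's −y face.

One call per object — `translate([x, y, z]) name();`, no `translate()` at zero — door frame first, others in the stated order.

door_frame();
translate([1083, 0, 0]) bed_frame();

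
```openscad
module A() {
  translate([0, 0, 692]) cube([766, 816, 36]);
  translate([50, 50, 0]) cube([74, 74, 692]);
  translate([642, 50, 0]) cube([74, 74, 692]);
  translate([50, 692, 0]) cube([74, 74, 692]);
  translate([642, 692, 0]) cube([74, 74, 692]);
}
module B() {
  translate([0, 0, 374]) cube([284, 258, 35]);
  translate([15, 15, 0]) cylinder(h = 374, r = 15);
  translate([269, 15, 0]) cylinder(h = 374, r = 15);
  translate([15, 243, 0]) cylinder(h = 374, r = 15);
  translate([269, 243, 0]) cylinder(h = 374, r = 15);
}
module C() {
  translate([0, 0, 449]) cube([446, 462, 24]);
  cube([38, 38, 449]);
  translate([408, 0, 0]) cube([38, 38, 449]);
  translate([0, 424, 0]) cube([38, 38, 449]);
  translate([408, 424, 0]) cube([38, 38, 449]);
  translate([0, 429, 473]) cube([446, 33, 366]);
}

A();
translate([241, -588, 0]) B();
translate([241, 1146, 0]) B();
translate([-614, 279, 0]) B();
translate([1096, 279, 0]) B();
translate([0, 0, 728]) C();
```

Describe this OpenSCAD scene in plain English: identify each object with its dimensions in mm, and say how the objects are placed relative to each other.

A is a table: top 766 mm (x) × 816 mm (y), 36 mm thick, upper face at z = 728 mm, on four 74×74 mm square legs, each inset 50 mm from the nearest pair of top edges, running from z = 0 to the bottom of the top.

B is a four-legged stool. The seat is a 284×258×35 mm slab whose top surface is at z = 409 mm; four round legs, each 30 mm in diameter, run from the floor (z = 0) to the underside of the seat, each leg's axis is inset half a diameter from the nearest pair of seat edges (so the leg's bounding box is flush with the corner).

C is a chair: 446×462 mm seat, 24 mm thick, top at z = 473 mm, on four 38 mm square corner legs flush with the seat edges. A 33 mm thick backrest slab spans the full seat width, extending 366 mm above the seat top, its back face flush with the seat's +y edge.

Four stools sit around the table at the −y, +y, −x, +x sides. The chair is on top of the table.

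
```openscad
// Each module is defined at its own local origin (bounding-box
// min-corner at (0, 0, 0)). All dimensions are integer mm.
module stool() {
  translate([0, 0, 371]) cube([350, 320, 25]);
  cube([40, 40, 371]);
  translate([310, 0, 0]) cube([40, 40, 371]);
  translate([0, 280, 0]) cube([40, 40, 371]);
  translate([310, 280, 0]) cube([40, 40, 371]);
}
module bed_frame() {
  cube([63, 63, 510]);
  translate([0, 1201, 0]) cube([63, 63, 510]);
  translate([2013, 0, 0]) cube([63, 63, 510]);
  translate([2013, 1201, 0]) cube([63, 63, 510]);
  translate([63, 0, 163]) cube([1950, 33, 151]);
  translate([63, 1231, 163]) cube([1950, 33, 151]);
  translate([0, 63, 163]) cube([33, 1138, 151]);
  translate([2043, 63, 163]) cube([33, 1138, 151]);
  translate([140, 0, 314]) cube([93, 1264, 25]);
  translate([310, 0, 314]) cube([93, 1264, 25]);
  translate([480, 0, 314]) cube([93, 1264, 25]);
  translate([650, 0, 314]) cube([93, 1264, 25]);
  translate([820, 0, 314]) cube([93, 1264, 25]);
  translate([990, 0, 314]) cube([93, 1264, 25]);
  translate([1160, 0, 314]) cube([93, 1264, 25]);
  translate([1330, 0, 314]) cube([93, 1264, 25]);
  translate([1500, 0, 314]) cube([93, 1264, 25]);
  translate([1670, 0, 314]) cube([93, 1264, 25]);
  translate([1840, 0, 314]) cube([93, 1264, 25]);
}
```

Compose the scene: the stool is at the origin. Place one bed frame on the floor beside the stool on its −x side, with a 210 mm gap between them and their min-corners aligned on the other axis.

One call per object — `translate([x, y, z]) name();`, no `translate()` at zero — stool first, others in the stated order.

stool();
translate([-2286, 0, 0]) bed_frame();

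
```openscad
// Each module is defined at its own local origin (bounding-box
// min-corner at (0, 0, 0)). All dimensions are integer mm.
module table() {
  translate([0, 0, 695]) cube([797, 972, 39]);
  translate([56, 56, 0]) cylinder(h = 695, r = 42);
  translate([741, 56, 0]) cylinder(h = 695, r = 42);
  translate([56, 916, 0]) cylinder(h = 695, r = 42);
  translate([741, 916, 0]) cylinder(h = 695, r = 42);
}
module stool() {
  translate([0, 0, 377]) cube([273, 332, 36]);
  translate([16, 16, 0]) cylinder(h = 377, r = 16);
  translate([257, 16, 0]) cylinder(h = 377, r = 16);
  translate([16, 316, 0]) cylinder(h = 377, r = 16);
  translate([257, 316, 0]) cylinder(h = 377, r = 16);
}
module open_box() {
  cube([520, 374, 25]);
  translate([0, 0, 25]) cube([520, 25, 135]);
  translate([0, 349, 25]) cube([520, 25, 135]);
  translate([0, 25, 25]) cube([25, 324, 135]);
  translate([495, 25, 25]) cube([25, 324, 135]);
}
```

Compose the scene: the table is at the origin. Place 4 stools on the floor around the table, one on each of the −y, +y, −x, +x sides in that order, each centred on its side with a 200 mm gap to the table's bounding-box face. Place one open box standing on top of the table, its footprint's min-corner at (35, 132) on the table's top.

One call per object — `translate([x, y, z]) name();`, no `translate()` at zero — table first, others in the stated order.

table();
translate([262, -532, 0]) stool();
translate([262, 1172, 0]) stool();
translate([-473, 320, 0]) stool();
translate([997, 320, 0]) stool();
translate([35, 132, 734]) open_box();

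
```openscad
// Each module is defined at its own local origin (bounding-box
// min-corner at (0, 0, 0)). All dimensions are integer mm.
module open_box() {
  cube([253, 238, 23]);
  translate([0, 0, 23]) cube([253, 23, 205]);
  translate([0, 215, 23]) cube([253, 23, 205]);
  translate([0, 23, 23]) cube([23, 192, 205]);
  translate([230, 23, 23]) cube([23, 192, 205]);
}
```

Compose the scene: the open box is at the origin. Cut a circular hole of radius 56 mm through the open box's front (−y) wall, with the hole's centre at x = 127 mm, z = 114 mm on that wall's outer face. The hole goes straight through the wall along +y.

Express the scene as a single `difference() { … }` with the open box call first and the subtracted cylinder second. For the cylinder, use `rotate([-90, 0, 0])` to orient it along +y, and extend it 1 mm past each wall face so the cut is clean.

difference() {
  open_box();
  translate([127, -1, 114]) rotate([-90, 0, 0]) cylinder(h = 25, r = 56);
}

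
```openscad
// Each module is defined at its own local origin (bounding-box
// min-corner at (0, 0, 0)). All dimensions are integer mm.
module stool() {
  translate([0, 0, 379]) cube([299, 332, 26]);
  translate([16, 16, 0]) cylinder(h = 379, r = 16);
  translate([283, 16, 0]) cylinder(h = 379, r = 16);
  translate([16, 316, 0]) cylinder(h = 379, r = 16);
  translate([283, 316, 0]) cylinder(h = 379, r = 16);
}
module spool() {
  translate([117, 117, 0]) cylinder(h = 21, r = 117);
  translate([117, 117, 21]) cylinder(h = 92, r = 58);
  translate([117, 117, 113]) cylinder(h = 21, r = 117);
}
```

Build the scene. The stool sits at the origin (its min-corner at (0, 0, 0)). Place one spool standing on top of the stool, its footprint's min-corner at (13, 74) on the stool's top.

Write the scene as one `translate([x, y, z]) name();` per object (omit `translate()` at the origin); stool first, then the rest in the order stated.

stool();
translate([13, 74, 405]) spool();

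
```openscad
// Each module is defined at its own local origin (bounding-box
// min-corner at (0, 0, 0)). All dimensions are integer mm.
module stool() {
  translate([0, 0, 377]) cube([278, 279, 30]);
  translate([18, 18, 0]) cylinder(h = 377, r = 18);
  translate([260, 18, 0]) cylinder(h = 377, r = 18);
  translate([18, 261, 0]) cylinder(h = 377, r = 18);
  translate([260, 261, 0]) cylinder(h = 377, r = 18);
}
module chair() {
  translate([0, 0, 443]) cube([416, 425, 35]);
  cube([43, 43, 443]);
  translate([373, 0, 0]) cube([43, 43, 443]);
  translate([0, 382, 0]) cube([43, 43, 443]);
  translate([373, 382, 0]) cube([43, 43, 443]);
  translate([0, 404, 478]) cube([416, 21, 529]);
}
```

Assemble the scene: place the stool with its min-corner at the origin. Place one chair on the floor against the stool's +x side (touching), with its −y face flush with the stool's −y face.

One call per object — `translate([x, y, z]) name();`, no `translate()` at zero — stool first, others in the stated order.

stool();
translate([278, 0, 0]) chair();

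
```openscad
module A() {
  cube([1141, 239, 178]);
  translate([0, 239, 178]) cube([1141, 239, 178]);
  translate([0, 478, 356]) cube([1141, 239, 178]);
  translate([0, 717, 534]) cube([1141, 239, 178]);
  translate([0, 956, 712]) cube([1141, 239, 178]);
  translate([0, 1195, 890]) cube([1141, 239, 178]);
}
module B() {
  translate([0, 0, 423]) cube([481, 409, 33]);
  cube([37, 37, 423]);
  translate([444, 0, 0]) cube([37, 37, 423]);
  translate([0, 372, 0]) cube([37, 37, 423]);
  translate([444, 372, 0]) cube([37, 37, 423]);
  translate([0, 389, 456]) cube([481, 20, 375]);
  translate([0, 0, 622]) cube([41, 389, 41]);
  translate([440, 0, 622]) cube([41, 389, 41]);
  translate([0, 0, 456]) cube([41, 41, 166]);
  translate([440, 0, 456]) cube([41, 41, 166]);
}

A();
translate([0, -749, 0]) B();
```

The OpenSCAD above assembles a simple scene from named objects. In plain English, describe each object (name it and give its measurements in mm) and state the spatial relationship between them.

A is a straight staircase of 6 solid steps. Each step is 1141 mm wide (x), 239 mm deep (y, the going) and 178 mm tall (the rise). The first step rests on the floor; each subsequent step sits one going further in +y and one rise higher in +z, directly behind and above the previous step with no overlap.

B is a chair: 481×409 mm seat, 33 mm thick, top at z = 456 mm, on four 37 mm square corner legs flush with the seat edges. A 20 mm thick backrest slab spans the full seat width, extending 375 mm above the seat top, its back face flush with the seat's +y edge. Two armrests of 41×41 mm section run along each side from the seat's front edge to the front of the backrest, top faces 207 mm above the seat top and outer faces flush with the seat's x-edges; a 41×41 mm post under the front of each armrest stands on the seat at the front corner.

The chair is on the floor beside the staircase on its −y side.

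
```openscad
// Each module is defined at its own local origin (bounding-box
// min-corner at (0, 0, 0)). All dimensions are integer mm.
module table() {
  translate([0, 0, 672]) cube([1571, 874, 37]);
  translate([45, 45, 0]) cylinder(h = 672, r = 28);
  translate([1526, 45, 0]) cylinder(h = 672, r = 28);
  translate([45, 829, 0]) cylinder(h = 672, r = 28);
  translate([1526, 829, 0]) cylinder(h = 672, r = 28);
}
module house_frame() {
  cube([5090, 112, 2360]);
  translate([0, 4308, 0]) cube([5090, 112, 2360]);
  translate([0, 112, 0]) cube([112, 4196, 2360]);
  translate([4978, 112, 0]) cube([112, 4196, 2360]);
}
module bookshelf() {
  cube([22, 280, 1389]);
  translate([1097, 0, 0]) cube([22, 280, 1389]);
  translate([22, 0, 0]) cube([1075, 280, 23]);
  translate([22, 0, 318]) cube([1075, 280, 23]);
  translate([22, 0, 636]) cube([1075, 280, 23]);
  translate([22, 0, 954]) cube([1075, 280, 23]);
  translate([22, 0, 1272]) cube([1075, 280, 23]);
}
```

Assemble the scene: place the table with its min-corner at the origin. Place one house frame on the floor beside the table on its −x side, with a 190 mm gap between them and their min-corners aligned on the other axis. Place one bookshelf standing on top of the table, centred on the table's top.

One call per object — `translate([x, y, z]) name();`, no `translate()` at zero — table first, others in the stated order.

table();
translate([-5280, 0, 0]) house_frame();
translate([226, 297, 709]) bookshelf();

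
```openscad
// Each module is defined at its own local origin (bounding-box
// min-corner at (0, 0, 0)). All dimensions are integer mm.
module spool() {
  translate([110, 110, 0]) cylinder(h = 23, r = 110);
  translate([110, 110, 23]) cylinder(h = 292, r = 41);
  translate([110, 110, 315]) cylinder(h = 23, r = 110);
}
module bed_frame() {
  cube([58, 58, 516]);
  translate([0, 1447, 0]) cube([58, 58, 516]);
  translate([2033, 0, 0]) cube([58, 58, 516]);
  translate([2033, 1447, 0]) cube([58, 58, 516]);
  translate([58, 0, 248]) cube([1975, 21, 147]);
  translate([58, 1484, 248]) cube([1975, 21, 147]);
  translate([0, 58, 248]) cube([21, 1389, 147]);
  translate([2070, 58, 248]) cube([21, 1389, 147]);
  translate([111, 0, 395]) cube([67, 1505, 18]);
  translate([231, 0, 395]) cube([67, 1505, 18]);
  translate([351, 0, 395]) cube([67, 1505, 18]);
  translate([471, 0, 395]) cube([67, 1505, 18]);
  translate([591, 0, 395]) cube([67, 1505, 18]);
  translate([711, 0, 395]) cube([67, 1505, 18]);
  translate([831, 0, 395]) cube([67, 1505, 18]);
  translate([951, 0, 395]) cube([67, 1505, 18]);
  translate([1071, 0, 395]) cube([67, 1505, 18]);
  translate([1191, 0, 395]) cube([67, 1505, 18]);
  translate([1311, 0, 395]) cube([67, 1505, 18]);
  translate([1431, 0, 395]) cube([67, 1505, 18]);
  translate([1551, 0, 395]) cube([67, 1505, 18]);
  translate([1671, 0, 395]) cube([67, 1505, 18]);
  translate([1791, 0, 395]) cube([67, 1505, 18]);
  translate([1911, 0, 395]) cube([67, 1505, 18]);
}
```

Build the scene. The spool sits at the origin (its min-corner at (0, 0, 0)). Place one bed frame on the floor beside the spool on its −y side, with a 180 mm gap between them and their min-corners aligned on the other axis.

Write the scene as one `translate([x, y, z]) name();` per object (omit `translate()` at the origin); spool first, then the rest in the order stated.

spool();
translate([0, -1685, 0]) bed_frame();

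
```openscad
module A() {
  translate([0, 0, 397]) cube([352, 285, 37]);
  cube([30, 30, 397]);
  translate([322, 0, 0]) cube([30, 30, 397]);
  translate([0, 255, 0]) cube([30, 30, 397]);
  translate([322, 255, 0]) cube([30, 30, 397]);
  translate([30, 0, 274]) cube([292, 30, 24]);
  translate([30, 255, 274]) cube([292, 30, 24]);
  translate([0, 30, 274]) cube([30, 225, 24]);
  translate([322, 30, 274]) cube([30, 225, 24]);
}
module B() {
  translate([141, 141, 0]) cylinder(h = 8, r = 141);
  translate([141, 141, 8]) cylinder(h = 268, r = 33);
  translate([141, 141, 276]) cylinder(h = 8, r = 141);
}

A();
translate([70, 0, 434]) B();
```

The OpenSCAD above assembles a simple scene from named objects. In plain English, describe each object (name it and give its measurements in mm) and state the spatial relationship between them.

A is a four-legged stool. The seat is 352×285 mm, 37 mm thick, top at z = 434 mm. It stands on four square legs, each 30×30 mm in cross-section, from z = 0 to the seat underside, each flush with a corner of the seat. Four stretchers, 30 mm wide and 24 mm tall, connect adjacent legs with their undersides at z = 274 mm, each running between the inner faces of the legs it joins and aligned with the legs' outer faces on the other axis.

B is a spool: two coaxial disc flanges of radius 141 mm and thickness 8 mm, joined by a core cylinder of radius 33 mm and height 268 mm. The lower flange rests on z = 0 and the three cylinders share a vertical axis.

The spool is on top of the stool.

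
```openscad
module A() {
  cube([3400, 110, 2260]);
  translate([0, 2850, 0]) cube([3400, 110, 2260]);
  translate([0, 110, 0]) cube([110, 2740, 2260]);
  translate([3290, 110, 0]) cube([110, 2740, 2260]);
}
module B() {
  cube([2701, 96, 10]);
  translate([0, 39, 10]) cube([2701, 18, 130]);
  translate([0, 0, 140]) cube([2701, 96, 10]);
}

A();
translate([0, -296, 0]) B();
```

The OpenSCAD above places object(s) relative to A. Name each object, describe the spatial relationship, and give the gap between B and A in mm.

The I-beam's nearest face is 200 mm from the house frame's −y face.

A is a house frame. B is an I-beam. The I-beam is on the floor beside the house frame on its −y side. The gap between the I-beam and the house frame is 200 mm.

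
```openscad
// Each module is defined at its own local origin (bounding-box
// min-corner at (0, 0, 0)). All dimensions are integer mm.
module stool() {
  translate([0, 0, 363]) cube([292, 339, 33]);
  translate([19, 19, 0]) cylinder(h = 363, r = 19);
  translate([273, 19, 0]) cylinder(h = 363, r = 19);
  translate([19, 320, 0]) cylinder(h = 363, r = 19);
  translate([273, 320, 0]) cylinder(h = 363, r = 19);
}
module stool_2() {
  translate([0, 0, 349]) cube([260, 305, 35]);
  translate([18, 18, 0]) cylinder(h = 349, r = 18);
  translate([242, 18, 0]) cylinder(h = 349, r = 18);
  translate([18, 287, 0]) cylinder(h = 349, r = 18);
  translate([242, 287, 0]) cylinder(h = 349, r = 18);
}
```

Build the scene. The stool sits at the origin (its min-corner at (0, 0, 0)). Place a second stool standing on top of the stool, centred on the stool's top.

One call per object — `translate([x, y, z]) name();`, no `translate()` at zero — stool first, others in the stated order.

stool();
translate([16, 17, 396]) stool_2();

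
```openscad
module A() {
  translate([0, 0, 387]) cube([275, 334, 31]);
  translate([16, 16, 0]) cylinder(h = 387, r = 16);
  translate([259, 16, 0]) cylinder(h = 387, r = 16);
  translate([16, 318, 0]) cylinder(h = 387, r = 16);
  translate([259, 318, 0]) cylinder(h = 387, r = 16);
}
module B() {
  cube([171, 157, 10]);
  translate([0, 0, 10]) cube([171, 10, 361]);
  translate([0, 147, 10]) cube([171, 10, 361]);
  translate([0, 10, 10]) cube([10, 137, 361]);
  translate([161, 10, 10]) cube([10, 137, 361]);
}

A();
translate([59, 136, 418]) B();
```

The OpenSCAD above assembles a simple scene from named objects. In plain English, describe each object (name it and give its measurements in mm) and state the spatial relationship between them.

A is a four-legged stool. The seat is 275×334 mm, 31 mm thick, top at z = 418 mm. It stands on four round legs, each 32 mm in diameter, from z = 0 to the seat underside, each leg's axis is inset half a diameter from the nearest pair of seat edges (so the leg's bounding box is flush with the corner).

B is an open-topped rectangular box: outside dimensions 171×157×371 mm, with a uniform wall and base thickness of 10 mm. The base is a full 171×157 slab on the floor; four walls sit on top of the base. The front and back walls (the −y and +y sides) span the full width; the two side walls fit between them.

The open box is on top of the stool.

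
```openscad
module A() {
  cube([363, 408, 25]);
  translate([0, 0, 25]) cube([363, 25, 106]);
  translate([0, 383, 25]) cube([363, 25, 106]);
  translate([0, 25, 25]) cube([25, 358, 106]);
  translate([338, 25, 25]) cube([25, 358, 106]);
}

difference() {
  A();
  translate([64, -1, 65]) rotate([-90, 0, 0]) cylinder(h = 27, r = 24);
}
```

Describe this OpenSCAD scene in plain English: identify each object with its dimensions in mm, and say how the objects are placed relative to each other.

A is an open storage box with external size 363×408×131 mm and wall thickness 25 mm (the base is also 25 mm thick). The base covers the whole footprint; the four walls stand on the base, with the y-facing walls full-width and the x-facing walls fitting between their inner faces.

The open box has a circular hole of radius 24 mm through its front wall, centred at (x = 64, z = 65).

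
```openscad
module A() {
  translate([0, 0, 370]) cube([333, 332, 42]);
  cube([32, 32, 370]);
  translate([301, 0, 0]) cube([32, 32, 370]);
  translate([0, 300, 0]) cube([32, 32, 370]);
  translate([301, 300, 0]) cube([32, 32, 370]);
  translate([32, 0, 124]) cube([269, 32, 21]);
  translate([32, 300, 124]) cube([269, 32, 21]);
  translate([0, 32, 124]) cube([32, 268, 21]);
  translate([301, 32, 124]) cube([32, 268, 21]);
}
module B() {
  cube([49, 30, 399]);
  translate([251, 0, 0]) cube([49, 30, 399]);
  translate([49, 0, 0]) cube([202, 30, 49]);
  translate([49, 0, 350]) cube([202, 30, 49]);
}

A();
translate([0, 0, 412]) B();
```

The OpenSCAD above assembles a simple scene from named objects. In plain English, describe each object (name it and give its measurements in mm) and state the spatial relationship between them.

A is a four-legged stool. The seat is a 333×332×42 mm slab whose top surface is at z = 412 mm; four square legs, each 32×32 mm in cross-section, run from the floor (z = 0) to the underside of the seat, each flush with a corner of the seat. Four stretchers, 32 mm wide and 21 mm tall, connect adjacent legs with their undersides at z = 124 mm, each running between the inner faces of the legs it joins and aligned with the legs' outer faces on the other axis.

B is a rectangular picture frame lying in the x–z plane (depth along y). The opening is 202 mm wide (x) by 301 mm tall (z), surrounded by a border 49 mm wide on all four sides. The frame is 30 mm deep and is made of two full-height vertical stiles with two horizontal rails fitted between them.

The picture frame is on top of the stool.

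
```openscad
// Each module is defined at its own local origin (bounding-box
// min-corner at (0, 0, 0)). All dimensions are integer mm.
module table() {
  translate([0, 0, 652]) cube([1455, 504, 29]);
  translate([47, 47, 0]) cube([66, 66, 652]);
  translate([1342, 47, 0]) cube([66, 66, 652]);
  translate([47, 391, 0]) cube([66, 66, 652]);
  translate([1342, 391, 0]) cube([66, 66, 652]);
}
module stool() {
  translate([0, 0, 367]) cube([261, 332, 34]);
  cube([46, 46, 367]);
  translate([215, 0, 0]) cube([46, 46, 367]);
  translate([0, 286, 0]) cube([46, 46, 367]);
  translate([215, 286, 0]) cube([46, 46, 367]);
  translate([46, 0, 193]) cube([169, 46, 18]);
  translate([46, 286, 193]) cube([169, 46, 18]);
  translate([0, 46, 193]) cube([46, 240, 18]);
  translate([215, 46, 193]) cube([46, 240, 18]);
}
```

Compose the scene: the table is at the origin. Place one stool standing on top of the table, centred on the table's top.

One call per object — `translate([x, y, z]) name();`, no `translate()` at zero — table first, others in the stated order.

table();
translate([597, 86, 681]) stool();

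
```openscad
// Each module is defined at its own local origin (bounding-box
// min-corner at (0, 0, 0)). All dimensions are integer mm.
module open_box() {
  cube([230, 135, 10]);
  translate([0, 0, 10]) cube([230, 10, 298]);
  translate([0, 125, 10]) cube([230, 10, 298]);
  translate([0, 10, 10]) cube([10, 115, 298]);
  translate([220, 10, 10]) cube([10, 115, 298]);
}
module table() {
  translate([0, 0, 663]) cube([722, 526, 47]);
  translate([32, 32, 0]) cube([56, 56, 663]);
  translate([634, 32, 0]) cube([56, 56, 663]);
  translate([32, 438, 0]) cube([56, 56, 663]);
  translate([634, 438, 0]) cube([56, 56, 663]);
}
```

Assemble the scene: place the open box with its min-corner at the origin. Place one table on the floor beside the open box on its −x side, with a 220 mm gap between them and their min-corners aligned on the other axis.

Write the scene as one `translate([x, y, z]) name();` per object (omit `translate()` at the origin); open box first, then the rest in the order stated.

open_box();
translate([-942, 0, 0]) table();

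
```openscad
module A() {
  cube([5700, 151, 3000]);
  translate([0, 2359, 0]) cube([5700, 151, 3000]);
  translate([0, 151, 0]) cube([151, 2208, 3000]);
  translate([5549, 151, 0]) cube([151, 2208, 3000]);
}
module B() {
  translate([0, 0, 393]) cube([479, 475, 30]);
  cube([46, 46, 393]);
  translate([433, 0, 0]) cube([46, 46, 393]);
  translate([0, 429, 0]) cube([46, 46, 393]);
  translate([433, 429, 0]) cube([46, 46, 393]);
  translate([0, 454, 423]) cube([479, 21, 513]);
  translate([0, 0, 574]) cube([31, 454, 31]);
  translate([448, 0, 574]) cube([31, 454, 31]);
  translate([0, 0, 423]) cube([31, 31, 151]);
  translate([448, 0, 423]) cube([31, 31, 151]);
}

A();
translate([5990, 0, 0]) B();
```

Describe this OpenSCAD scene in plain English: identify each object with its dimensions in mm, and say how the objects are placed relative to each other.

A is a box-shaped house frame (walls only): outside footprint 5700×2510 mm, wall height 3000 mm, wall thickness 151 mm. The two y-facing walls run the full x-width; the two x-facing walls fit between the inner faces of the y-facing walls.

B is a chair. The seat is a 479×475×30 mm slab with its top at z = 423 mm, on four 46×46 mm corner legs (flush with the seat edges, standing on z = 0). A flat backrest 21 mm thick, 513 mm tall, spans the full seat width and rises from the seat top along its +y edge, rear face flush with the rear of the seat. Two armrests of 31×31 mm section run along each side from the seat's front edge to the front of the backrest, top faces 182 mm above the seat top and outer faces flush with the seat's x-edges; a 31×31 mm post under the front of each armrest stands on the seat at the front corner.

The chair is on the floor beside the house frame on its +x side.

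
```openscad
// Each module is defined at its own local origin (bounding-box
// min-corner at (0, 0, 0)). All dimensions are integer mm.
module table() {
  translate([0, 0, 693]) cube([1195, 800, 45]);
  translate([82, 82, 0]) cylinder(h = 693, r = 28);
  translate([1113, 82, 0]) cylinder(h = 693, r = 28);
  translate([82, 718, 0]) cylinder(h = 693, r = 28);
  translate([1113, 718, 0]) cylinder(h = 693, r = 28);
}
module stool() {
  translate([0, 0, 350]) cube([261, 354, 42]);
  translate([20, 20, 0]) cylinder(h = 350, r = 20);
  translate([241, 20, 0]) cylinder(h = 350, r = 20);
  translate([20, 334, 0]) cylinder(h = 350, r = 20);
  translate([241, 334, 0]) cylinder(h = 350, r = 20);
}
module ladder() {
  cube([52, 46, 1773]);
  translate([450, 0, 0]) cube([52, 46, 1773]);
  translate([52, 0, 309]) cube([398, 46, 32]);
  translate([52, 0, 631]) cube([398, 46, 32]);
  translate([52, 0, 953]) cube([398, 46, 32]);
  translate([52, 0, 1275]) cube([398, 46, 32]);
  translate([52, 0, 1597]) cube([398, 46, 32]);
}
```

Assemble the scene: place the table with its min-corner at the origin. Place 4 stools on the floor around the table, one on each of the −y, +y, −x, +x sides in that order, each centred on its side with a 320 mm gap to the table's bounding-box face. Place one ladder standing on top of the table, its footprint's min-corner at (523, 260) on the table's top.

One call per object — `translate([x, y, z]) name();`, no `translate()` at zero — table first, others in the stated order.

table();
translate([467, -674, 0]) stool();
translate([467, 1120, 0]) stool();
translate([-581, 223, 0]) stool();
translate([1515, 223, 0]) stool();
translate([523, 260, 738]) ladder();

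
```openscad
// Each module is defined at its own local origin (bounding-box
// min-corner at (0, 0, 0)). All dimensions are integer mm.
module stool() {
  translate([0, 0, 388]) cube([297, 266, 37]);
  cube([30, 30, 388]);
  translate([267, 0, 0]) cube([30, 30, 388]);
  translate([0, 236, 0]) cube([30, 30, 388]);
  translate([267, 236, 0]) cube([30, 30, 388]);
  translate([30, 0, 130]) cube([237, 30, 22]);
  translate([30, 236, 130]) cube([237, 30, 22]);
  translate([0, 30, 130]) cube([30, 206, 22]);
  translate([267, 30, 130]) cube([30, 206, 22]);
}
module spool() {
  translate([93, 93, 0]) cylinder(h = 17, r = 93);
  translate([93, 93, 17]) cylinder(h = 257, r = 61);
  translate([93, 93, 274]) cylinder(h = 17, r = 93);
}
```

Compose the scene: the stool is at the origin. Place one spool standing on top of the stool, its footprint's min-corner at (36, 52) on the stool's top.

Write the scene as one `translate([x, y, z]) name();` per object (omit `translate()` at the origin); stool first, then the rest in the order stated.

stool();
translate([36, 52, 425]) spool();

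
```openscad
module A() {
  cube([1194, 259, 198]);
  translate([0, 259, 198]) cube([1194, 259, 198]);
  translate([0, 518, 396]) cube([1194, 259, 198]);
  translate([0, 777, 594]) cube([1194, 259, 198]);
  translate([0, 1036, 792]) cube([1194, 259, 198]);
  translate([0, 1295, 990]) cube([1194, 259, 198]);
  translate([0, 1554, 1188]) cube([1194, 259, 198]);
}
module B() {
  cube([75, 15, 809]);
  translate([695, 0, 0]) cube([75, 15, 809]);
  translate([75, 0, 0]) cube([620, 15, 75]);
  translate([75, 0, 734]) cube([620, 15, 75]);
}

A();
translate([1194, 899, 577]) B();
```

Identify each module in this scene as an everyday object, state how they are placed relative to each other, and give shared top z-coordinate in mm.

Both tops at z = 1386 mm.

A is a staircase. B is a picture frame. The picture frame is beside the staircase with their tops flush at z = 1386. The shared top z-coordinate is 1386 mm.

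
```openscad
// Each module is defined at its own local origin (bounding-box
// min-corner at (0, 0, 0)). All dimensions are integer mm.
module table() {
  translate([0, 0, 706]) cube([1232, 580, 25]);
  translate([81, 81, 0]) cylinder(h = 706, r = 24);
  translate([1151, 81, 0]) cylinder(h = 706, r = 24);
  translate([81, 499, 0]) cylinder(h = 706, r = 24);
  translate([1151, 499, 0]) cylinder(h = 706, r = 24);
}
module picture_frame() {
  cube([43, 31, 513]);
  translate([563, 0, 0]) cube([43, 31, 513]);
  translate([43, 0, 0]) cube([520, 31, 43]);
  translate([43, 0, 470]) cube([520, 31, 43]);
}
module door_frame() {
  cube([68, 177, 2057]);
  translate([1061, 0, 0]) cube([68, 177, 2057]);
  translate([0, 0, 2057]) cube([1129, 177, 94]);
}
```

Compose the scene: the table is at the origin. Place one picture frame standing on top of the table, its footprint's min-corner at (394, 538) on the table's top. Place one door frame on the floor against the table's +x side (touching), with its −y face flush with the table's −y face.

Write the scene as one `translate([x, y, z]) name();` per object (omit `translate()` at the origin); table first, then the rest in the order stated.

table();
translate([394, 538, 731]) picture_frame();
translate([1232, 0, 0]) door_frame();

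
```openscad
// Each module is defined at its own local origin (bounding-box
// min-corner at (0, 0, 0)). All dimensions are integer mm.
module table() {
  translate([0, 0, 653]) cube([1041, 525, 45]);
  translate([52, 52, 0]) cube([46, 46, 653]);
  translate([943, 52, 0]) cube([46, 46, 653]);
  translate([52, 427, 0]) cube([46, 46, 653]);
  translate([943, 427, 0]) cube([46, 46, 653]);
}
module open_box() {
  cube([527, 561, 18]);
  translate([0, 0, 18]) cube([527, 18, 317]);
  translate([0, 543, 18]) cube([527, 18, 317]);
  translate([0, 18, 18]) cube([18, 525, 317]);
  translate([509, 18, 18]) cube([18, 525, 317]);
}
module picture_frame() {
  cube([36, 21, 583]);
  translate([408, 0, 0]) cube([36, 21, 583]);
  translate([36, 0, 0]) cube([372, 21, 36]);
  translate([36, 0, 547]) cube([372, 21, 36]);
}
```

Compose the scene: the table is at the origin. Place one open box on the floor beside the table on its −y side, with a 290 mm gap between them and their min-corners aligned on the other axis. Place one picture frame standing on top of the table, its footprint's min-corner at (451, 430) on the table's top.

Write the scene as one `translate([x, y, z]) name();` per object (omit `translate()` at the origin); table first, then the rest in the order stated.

table();
translate([0, -851, 0]) open_box();
translate([451, 430, 698]) picture_frame();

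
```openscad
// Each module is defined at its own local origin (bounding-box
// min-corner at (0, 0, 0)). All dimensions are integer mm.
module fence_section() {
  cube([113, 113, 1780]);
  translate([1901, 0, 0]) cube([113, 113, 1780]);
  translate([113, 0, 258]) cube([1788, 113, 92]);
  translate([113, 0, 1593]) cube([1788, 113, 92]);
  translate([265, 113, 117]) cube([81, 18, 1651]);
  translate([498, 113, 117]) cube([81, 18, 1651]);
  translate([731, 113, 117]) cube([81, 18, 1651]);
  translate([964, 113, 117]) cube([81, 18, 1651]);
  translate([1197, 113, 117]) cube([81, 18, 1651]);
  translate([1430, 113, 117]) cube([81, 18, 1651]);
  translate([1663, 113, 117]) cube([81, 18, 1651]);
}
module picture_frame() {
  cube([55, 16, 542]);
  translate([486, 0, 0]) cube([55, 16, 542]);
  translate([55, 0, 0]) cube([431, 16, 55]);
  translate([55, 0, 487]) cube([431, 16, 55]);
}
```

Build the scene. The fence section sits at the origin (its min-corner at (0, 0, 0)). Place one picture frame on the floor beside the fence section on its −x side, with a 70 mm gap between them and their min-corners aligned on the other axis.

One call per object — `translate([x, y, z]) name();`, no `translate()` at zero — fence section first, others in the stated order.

fence_section();
translate([-611, 0, 0]) picture_frame();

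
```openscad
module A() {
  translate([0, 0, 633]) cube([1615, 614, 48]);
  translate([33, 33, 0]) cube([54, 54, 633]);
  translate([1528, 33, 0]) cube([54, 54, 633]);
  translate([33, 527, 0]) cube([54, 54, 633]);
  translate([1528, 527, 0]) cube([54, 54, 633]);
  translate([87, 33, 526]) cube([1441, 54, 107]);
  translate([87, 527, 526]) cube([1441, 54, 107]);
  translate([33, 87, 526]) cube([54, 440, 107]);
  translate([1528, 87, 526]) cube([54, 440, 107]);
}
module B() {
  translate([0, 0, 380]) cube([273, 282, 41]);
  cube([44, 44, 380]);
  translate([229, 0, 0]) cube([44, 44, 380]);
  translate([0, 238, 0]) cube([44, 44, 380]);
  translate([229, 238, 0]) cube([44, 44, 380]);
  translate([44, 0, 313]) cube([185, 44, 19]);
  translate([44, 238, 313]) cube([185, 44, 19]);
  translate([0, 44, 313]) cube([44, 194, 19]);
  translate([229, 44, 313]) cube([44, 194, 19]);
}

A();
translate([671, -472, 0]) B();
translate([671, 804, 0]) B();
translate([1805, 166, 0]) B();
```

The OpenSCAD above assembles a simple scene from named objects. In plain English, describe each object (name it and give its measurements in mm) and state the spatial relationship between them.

A is a table with a 1615×614 mm rectangular top, 48 mm thick, top surface at z = 681 mm, supported by four 54×54 mm square legs, each inset 33 mm from the nearest pair of top edges, running from the floor. Four apron rails, 54 mm thick and 107 mm tall, run between adjacent legs with their top edges flush with the underside of the top and their outer faces flush with the legs' outer faces.

B is a four-legged stool. The seat is 273×282 mm, 41 mm thick, top at z = 421 mm. It stands on four square legs, each 44×44 mm in cross-section, from z = 0 to the seat underside, each flush with a corner of the seat. Four stretchers, 44 mm wide and 19 mm tall, connect adjacent legs with their undersides at z = 313 mm, each running between the inner faces of the legs it joins and aligned with the legs' outer faces on the other axis.

Three stools sit around the table at the −y, +y, +x sides.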